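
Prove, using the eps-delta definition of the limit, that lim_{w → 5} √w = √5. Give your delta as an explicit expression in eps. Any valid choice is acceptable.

delta = min(5, √5·eps)

Let eps > 0 be given. We want delta > 0 such that 0 < |w − 5| < delta implies |√w − √5| < eps.
Multiplying by the conjugate, |√w − √5| = |w − 5|/(√w + √5).
Restrict delta ≤ 5 so that |w − 5| < 5 forces w > 0, and then √w + √5 > √5.
Hence |√w − √5| < |w − 5|/√5, which is < eps once |w − 5| < √5·eps.
Take delta = min(5, √5·eps). If 0 < |w − 5| < delta then w > 0 and |√w − √5| < |w − 5|/√5 < eps.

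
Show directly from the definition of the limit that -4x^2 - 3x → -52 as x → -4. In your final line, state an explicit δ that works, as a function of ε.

Suppose ε > 0. We want δ > 0 such that 0 < |x + 4| < δ implies |(-4x^2 - 3x) + 52| < ε.
(-4x^2 - 3x) + 52 = -4x^2 - 3x + 52 = (x + 4)(-4x + 13).
So |(-4x^2 - 3x) + 52| = |x + 4|·|-4x + 13|.
Require δ ≤ 1. Then |x + 4| < 1 gives |x| < 5, and by the triangle inequality |-4x + 13| ≤ 4·5 + 13 = 33.
Hence |(-4x^2 - 3x) + 52| ≤ 33|x + 4| < ε provided |x + 4| < ε/33.
Choosing δ = min(1, ε/33) ensures both conditions, hence |(-4x^2 - 3x) + 52| < ε.

δ = min(1, ε/33)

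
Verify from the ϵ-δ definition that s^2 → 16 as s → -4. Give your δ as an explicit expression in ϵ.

Fix ϵ > 0. We seek δ > 0 with 0 < |s + 4| < δ ⇒ |s^2 − 16| < ϵ.
Factor: s^2 − 16 = (s + 4)(s - 4), so |s^2 − 16| = |s + 4|·|s - 4|.
Impose δ ≤ 1 so that |s| < 5; then |s - 4| ≤ 9.
Hence |s^2 − 16| ≤ 9|s + 4|, which is < ϵ once |s + 4| < ϵ/9.
Take δ = min(1, ϵ/9). If 0 < |s + 4| < δ then both bounds hold and |s^2 − 16| ≤ 9|s + 4| < 9·(ϵ/9) = ϵ.

δ = min(1, ϵ/9)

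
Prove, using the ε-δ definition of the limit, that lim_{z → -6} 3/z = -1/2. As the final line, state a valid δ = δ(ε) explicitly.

Fix ε > 0. We seek δ > 0 such that 0 < |z + 6| < δ implies |3/z + 1/2| < ε.
|3/z + 1/2| = 3·|-6 − z|/(6·|z|) = 3|z + 6|/(6|z|).
Require δ ≤ 3 so that |z| > 6 − 3 = 3, hence 6|z| > 18.
Then |3/z + 1/2| < 3|z + 6|/18, which is < ε when |z + 6| < 6ε.
Take δ = min(3, 6ε). Then 0 < |z + 6| < δ gives both |z + 6| < 3 and |z + 6| < 6ε, so |3/z + 1/2| < ε.

δ = min(3, 6ε)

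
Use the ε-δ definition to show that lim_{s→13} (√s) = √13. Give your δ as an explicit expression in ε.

δ = min(13, √13·ε)

Suppose ε > 0. We want δ > 0 such that 0 < |s − 13| < δ implies |√s − √13| < ε.
Multiplying by the conjugate, |√s − √13| = |s − 13|/(√s + √13).
Restrict δ ≤ 13 so that |s − 13| < 13 forces s > 0, and then √s + √13 > √13.
Hence |√s − √13| < |s − 13|/√13, which is < ε once |s − 13| < √13·ε.
Take δ = min(13, √13·ε). If 0 < |s − 13| < δ then s > 0 and |√s − √13| < |s − 13|/√13 < ε.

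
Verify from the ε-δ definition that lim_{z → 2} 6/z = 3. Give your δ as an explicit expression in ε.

δ = min(1, (1/3)ε)

Suppose ε > 0. We seek δ > 0 such that 0 < |z − 2| < δ implies |6/z − 3| < ε.
|6/z − 3| = 6·|2 − z|/(2·|z|) = 6|z − 2|/(2|z|).
Require δ ≤ 1 so that |z| > 2 − 1 = 1, hence 2|z| > 2.
Then |6/z − 3| < 6|z − 2|/2, which is < ε when |z − 2| < (1/3)ε.
Take δ = min(1, (1/3)ε). Then 0 < |z − 2| < δ gives both |z − 2| < 1 and |z − 2| < (1/3)ε, so |6/z − 3| < ε.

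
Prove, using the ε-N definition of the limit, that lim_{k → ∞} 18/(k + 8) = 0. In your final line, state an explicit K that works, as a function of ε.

Suppose ε > 0. For k ≥ 1, |18/(k + 8) − 0| = 18/(k + 8) ≤ 18/k.
We need 18/k < ε, i.e. k > 18/ε.
Take K = 18/ε. If k > K then |18/(k + 8)| ≤ 18/k < ε.

K = 18/ε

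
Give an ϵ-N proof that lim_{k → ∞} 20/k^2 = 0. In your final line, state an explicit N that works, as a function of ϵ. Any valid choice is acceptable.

N = (20/ϵ)^{1/2}

Suppose ϵ > 0. For k ≥ 1, |20/k^2 − 0| = 20/k^2.
20/k^2 < ϵ ⇔ k^2 > 20/ϵ ⇔ k > (20/ϵ)^{1/2}.
Take N = (20/ϵ)^{1/2}. Then k > N implies 20/k^2 < ϵ.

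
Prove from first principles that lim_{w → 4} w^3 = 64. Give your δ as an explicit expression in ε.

δ = min(2, ε/76)

Let ε > 0. We seek δ > 0 with 0 < |w − 4| < δ ⇒ |w^3 − 64| < ε.
Factor: w^3 − 64 = (w − 4)(w^2 + 4w + 16), so |w^3 − 64| = |w − 4|·|w^2 + 4w + 16|.
Impose δ ≤ 2 so that |w| < 6; then |w^2 + 4w + 16| ≤ 76.
Hence |w^3 − 64| ≤ 76|w − 4|, which is < ε once |w − 4| < ε/76.
Take δ = min(2, ε/76). If 0 < |w − 4| < δ then both bounds hold and |w^3 − 64| ≤ 76|w − 4| < 76·(ε/76) = ε.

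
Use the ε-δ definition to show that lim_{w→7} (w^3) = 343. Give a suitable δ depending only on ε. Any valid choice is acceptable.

δ = min(1, ε/169)

Suppose ε > 0. We seek δ > 0 with 0 < |w − 7| < δ ⇒ |w^3 − 343| < ε.
Factor: w^3 − 343 = (w − 7)(w^2 + 7w + 49), so |w^3 − 343| = |w − 7|·|w^2 + 7w + 49|.
Restrict δ ≤ 1. Then |w − 7| < 1 gives |w| < 8, so by the triangle inequality |w^2 + 7w + 49| ≤ 8^2 + 7·8 + 49 = 169.
Hence |w^3 − 343| ≤ 169|w − 7|, which is < ε once |w − 7| < ε/169.
Take δ = min(1, ε/169). If 0 < |w − 7| < δ then both bounds hold and |w^3 − 343| ≤ 169|w − 7| < 169·(ε/169) = ε.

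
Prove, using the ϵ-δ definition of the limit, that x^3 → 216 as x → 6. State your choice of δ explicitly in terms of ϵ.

δ = min(1, ϵ/127)

Fix ϵ > 0. We seek δ > 0 with 0 < |x − 6| < δ ⇒ |x^3 − 216| < ϵ.
Factor: x^3 − 216 = (x − 6)(x^2 + 6x + 36), so |x^3 − 216| = |x − 6|·|x^2 + 6x + 36|.
Restrict δ ≤ 1. Then |x − 6| < 1 gives |x| < 7, so by the triangle inequality |x^2 + 6x + 36| ≤ 7^2 + 6·7 + 36 = 127.
Hence |x^3 − 216| ≤ 127|x − 6|, which is < ϵ once |x − 6| < ϵ/127.
Take δ = min(1, ϵ/127). If 0 < |x − 6| < δ then both bounds hold and |x^3 − 216| ≤ 127|x − 6| < 127·(ϵ/127) = ϵ.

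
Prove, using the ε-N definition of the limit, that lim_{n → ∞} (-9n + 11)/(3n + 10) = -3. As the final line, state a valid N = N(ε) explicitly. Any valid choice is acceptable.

Fix ε > 0. For n ≥ 1, |(-9n + 11)/(3n + 10) + 3| = |123|/(3(3n + 10)) = 123/(3(3n + 10)).
Since 3n + 10 ≥ 3n for n ≥ 1, this is ≤ 123/(3·3n) = (41/3)/n.
So |(-9n + 11)/(3n + 10) + 3| < ε whenever n > (41/3)/ε.
Take N = (41/3)/ε. If n > N then |(-9n + 11)/(3n + 10) + 3| ≤ (41/3)/n < ε.

N = (41/3)/ε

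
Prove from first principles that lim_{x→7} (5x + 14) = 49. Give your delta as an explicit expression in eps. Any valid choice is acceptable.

delta = eps/5

Let eps > 0 be given. We need delta > 0 so that 0 < |x − 7| < delta implies |(5x + 14) − 49| < eps.
|(5x + 14) − 49| = |5x - 35| = 5|x − 7|.
Thus it suffices that |x − 7| < eps/5.
Choosing delta = eps/5 gives |(5x + 14) − 49| = 5|x − 7| < eps whenever |x − 7| < delta.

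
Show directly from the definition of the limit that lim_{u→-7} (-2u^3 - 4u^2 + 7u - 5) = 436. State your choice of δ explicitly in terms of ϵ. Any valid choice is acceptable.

δ = min(2, ϵ/315)

Suppose ϵ > 0. We want δ > 0 such that 0 < |u + 7| < δ implies |(-2u^3 - 4u^2 + 7u - 5) − 436| < ϵ.
(-2u^3 - 4u^2 + 7u - 5) − 436 = -2u^3 - 4u^2 + 7u - 441 = (u + 7)(-2u^2 + 10u - 63).
So |(-2u^3 - 4u^2 + 7u - 5) − 436| = |u + 7|·|-2u^2 + 10u - 63|.
Require δ ≤ 2. Then |u + 7| < 2 gives |u| < 9, and by the triangle inequality |-2u^2 + 10u - 63| ≤ 2·9^2 + 10·9 + 63 = 315.
Hence |(-2u^3 - 4u^2 + 7u - 5) − 436| ≤ 315|u + 7| < ϵ provided |u + 7| < ϵ/315.
Take δ = min(2, ϵ/315). Then 0 < |u + 7| < δ gives both |u + 7| < 2 and |u + 7| < ϵ/315, so |(-2u^3 - 4u^2 + 7u - 5) − 436| < ϵ.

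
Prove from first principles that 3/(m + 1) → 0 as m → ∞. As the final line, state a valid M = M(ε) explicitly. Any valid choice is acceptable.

M = 3/ε

Let ε > 0. For m ≥ 1, |3/(m + 1) − 0| = 3/(m + 1) ≤ 3/m.
We need 3/m < ε, i.e. m > 3/ε.
Take M = 3/ε. If m > M then |3/(m + 1)| ≤ 3/m < ε.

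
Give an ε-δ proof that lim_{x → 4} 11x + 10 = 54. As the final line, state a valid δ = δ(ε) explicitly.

Let ε > 0. We need δ > 0 so that 0 < |x − 4| < δ implies |(11x + 10) − 54| < ε.
Since (11x + 10) − 54 = 11(x − 4), we have |(11x + 10) − 54| = 11|x − 4|.
So 11|x − 4| < ε exactly when |x − 4| < ε/11.
Take δ = ε/11. If 0 < |x − 4| < δ then |(11x + 10) − 54| = 11|x − 4| < 11·(ε/11) = ε.

δ = ε/11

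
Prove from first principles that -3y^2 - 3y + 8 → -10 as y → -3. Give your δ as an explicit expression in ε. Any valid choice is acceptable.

δ = min(2, ε/21)

Let ε > 0 be given. We want δ > 0 such that 0 < |y + 3| < δ implies |(-3y^2 - 3y + 8) + 10| < ε.
(-3y^2 - 3y + 8) + 10 = -3y^2 - 3y + 18 = (y + 3)(-3y + 6).
So |(-3y^2 - 3y + 8) + 10| = |y + 3|·|-3y + 6|.
Require δ ≤ 2. Then |y + 3| < 2 gives |y| < 5, and by the triangle inequality |-3y + 6| ≤ 3·5 + 6 = 21.
Hence |(-3y^2 - 3y + 8) + 10| ≤ 21|y + 3| < ε provided |y + 3| < ε/21.
Take δ = min(2, ε/21). Then 0 < |y + 3| < δ gives both |y + 3| < 2 and |y + 3| < ε/21, so |(-3y^2 - 3y + 8) + 10| < ε.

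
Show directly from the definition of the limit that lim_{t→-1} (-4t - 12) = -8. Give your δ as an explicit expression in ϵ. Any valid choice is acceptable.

δ = ϵ/4

Fix ϵ > 0. We need δ > 0 so that 0 < |t + 1| < δ implies |(-4t - 12) + 8| < ϵ.
|(-4t - 12) + 8| = |-4t - 4| = 4|t + 1|.
Thus it suffices that |t + 1| < ϵ/4.
Choosing δ = ϵ/4 gives |(-4t - 12) + 8| = 4|t + 1| < ϵ whenever |t + 1| < δ.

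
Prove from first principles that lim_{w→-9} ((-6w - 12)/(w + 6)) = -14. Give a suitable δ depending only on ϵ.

Suppose ϵ > 0. We want δ > 0 with 0 < |w + 9| < δ ⇒ |(-6w - 12)/(w + 6) + 14| < ϵ.
Combining over a common denominator, (-6w - 12)/(w + 6) + 14 = [(-6w - 12)·(-3) − 42·(w + 6)] / [(-3)·(w + 6)] = -24(w + 9) / ((-3)(w + 6)).
So |(-6w - 12)/(w + 6) + 14| = 24|w + 9| / (3·|w + 6|).
Require δ ≤ 3/2, so |w + 6| ≥ |-3| − |w + 9| > 3 − 3/2 = 3/2.
Hence |(-6w - 12)/(w + 6) + 14| < 24|w + 9|/(3·(3/2)) = (16/3)|w + 9|, which is < ϵ once |w + 9| < (3/16)ϵ.
Take δ = min(3/2, (3/16)ϵ). Then 0 < |w + 9| < δ forces both bounds, so |(-6w - 12)/(w + 6) + 14| < ϵ.

δ = min(3/2, (3/16)ϵ)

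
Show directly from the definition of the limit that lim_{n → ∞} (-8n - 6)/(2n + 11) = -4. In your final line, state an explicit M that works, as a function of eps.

Let eps > 0. For n ≥ 1, |(-8n - 6)/(2n + 11) + 4| = |76|/(2(2n + 11)) = 76/(2(2n + 11)).
Since 2n + 11 ≥ 2n for n ≥ 1, this is ≤ 76/(2·2n) = 19/n.
So |(-8n - 6)/(2n + 11) + 4| < eps whenever n > 19/eps.
Take M = 19/eps. If n > M then |(-8n - 6)/(2n + 11) + 4| ≤ 19/n < eps.

M = 19/eps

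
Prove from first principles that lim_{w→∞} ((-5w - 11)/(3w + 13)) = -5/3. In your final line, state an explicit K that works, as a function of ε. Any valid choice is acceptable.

K = (32/9)/ε

Let ε > 0 be given. We seek K > 0 such that w > K implies |(-5w - 11)/(3w + 13) + 5/3| < ε.
(-5w - 11)/(3w + 13) + 5/3 = (3(-5w - 11) − (-5)(3w + 13)) / (3(3w + 13)) = 32/(3(3w + 13)).
For w > 0 we have 3w + 13 > 3w, so |(-5w - 11)/(3w + 13) + 5/3| = 32/(3(3w + 13)) < 32/(3·3w) = (32/9)/w.
Thus |(-5w - 11)/(3w + 13) + 5/3| < ε whenever w > (32/9)/ε.
Take K = (32/9)/ε. If w > K then |(-5w - 11)/(3w + 13) + 5/3| < (32/9)/w < ε.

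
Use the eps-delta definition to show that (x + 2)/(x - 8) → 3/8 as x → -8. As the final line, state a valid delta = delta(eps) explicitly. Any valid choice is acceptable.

delta = min(8, (64/5)eps)

Let eps > 0. We want delta > 0 with 0 < |x + 8| < delta ⇒ |(x + 2)/(x - 8) − (3/8)| < eps.
Combining over a common denominator, (x + 2)/(x - 8) − (3/8) = [(x + 2)·(-16) − (-6)·(x - 8)] / [(-16)·(x - 8)] = -10(x + 8) / ((-16)(x - 8)).
So |(x + 2)/(x - 8) − (3/8)| = 10|x + 8| / (16·|x − 8|).
Require delta ≤ 8, so |x − 8| ≥ |-16| − |x + 8| > 16 − 8 = 8.
Hence |(x + 2)/(x - 8) − (3/8)| < 10|x + 8|/(16·8) = (5/64)|x + 8|, which is < eps once |x + 8| < (64/5)eps.
Take delta = min(8, (64/5)eps). Then 0 < |x + 8| < delta forces both bounds, so |(x + 2)/(x - 8) − (3/8)| < eps.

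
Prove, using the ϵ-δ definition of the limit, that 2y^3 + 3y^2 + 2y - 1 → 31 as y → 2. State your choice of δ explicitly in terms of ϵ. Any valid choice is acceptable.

δ = min(1, ϵ/55)

Suppose ϵ > 0. We want δ > 0 such that 0 < |y − 2| < δ implies |(2y^3 + 3y^2 + 2y - 1) − 31| < ϵ.
(2y^3 + 3y^2 + 2y - 1) − 31 = 2y^3 + 3y^2 + 2y - 32 = (y − 2)(2y^2 + 7y + 16).
So |(2y^3 + 3y^2 + 2y - 1) − 31| = |y − 2|·|2y^2 + 7y + 16|.
Assume first that |y − 2| < 1, so |y| < 3. Then |2y^2 + 7y + 16| ≤ 2·3^2 + 7·3 + 16 = 55.
Hence |(2y^3 + 3y^2 + 2y - 1) − 31| ≤ 55|y − 2| < ϵ provided |y − 2| < ϵ/55.
Choosing δ = min(1, ϵ/55) ensures both conditions, hence |(2y^3 + 3y^2 + 2y - 1) − 31| < ϵ.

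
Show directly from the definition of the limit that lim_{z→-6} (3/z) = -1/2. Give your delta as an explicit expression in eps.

delta = min(3, 6eps)

Let eps > 0 be given. We seek delta > 0 such that 0 < |z + 6| < delta implies |3/z + 1/2| < eps.
|3/z + 1/2| = 3·|-6 − z|/(6·|z|) = 3|z + 6|/(6|z|).
Require delta ≤ 3 so that |z| > 6 − 3 = 3, hence 6|z| > 18.
Then |3/z + 1/2| < 3|z + 6|/18, which is < eps when |z + 6| < 6eps.
Take delta = min(3, 6eps). Then 0 < |z + 6| < delta gives both |z + 6| < 3 and |z + 6| < 6eps, so |3/z + 1/2| < eps.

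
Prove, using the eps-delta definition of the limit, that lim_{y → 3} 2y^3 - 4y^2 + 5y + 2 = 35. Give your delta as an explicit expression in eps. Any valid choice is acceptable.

Let eps > 0 be given. We want delta > 0 such that 0 < |y − 3| < delta implies |(2y^3 - 4y^2 + 5y + 2) − 35| < eps.
(2y^3 - 4y^2 + 5y + 2) − 35 = 2y^3 - 4y^2 + 5y - 33 = (y − 3)(2y^2 + 2y + 11).
So |(2y^3 - 4y^2 + 5y + 2) − 35| = |y − 3|·|2y^2 + 2y + 11|.
Require delta ≤ 1. Then |y − 3| < 1 gives |y| < 4, and by the triangle inequality |2y^2 + 2y + 11| ≤ 2·4^2 + 2·4 + 11 = 51.
Hence |(2y^3 - 4y^2 + 5y + 2) − 35| ≤ 51|y − 3| < eps provided |y − 3| < eps/51.
Take delta = min(1, eps/51). Then 0 < |y − 3| < delta gives both |y − 3| < 1 and |y − 3| < eps/51, so |(2y^3 - 4y^2 + 5y + 2) − 35| < eps.

delta = min(1, eps/51)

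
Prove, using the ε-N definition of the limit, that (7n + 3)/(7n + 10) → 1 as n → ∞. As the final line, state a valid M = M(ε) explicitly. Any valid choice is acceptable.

M = 1/ε

Fix ε > 0. For n ≥ 1, |(7n + 3)/(7n + 10) − 1| = |-49|/(7(7n + 10)) = 49/(7(7n + 10)).
Since 7n + 10 ≥ 7n for n ≥ 1, this is ≤ 49/(7·7n) = 1/n.
So |(7n + 3)/(7n + 10) − 1| < ε whenever n > 1/ε.
Take M = 1/ε. If n > M then |(7n + 3)/(7n + 10) − 1| ≤ 1/n < ε.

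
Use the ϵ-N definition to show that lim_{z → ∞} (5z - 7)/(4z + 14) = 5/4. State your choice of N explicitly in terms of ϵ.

N = (49/8)/ϵ

Let ϵ > 0 be given. We seek N > 0 such that z > N implies |(5z - 7)/(4z + 14) − (5/4)| < ϵ.
(5z - 7)/(4z + 14) − (5/4) = (4(5z - 7) − 5(4z + 14)) / (4(4z + 14)) = -98/(4(4z + 14)).
For z > 0 we have 4z + 14 > 4z, so |(5z - 7)/(4z + 14) − (5/4)| = 98/(4(4z + 14)) < 98/(4·4z) = (49/8)/z.
Thus |(5z - 7)/(4z + 14) − (5/4)| < ϵ whenever z > (49/8)/ϵ.
Take N = (49/8)/ϵ. If z > N then |(5z - 7)/(4z + 14) − (5/4)| < (49/8)/z < ϵ.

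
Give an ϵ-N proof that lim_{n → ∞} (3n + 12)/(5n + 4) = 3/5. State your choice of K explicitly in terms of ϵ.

K = (48/25)/ϵ

Let ϵ > 0. For n ≥ 1, |(3n + 12)/(5n + 4) − (3/5)| = |48|/(5(5n + 4)) = 48/(5(5n + 4)).
Since 5n + 4 ≥ 5n for n ≥ 1, this is ≤ 48/(5·5n) = (48/25)/n.
So |(3n + 12)/(5n + 4) − (3/5)| < ϵ whenever n > (48/25)/ϵ.
Take K = (48/25)/ϵ. If n > K then |(3n + 12)/(5n + 4) − (3/5)| ≤ (48/25)/n < ϵ.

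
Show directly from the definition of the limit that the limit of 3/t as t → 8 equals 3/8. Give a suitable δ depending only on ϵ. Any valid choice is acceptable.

δ = min(4, (32/3)ϵ)

Fix ϵ > 0. We seek δ > 0 such that 0 < |t − 8| < δ implies |3/t − (3/8)| < ϵ.
|3/t − (3/8)| = 3·|8 − t|/(8·|t|) = 3|t − 8|/(8|t|).
Require δ ≤ 4 so that |t| > 8 − 4 = 4, hence 8|t| > 32.
Then |3/t − (3/8)| < 3|t − 8|/32, which is < ϵ when |t − 8| < (32/3)ϵ.
Take δ = min(4, (32/3)ϵ). Then 0 < |t − 8| < δ gives both |t − 8| < 4 and |t − 8| < (32/3)ϵ, so |3/t − (3/8)| < ϵ.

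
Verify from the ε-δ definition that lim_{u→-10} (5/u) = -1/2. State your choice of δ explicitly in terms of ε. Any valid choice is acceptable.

Suppose ε > 0. We seek δ > 0 such that 0 < |u + 10| < δ implies |5/u + 1/2| < ε.
|5/u + 1/2| = 5·|-10 − u|/(10·|u|) = 5|u + 10|/(10|u|).
Restrict δ ≤ 5. Then |u + 10| < 5 gives |u| > 5, so 10|u| > 50.
Then |5/u + 1/2| < 5|u + 10|/50, which is < ε when |u + 10| < 10ε.
Take δ = min(5, 10ε). Then 0 < |u + 10| < δ gives both |u + 10| < 5 and |u + 10| < 10ε, so |5/u + 1/2| < ε.

δ = min(5, 10ε)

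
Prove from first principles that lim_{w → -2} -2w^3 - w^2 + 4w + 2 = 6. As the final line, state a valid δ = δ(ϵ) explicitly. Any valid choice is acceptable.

δ = min(1, ϵ/29)

Let ϵ > 0 be given. We want δ > 0 such that 0 < |w + 2| < δ implies |(-2w^3 - w^2 + 4w + 2) − 6| < ϵ.
(-2w^3 - w^2 + 4w + 2) − 6 = -2w^3 - w^2 + 4w - 4 = (w + 2)(-2w^2 + 3w - 2).
So |(-2w^3 - w^2 + 4w + 2) − 6| = |w + 2|·|-2w^2 + 3w - 2|.
Require δ ≤ 1. Then |w + 2| < 1 gives |w| < 3, and by the triangle inequality |-2w^2 + 3w - 2| ≤ 2·3^2 + 3·3 + 2 = 29.
Hence |(-2w^3 - w^2 + 4w + 2) − 6| ≤ 29|w + 2| < ϵ provided |w + 2| < ϵ/29.
Take δ = min(1, ϵ/29). Then 0 < |w + 2| < δ gives both |w + 2| < 1 and |w + 2| < ϵ/29, so |(-2w^3 - w^2 + 4w + 2) − 6| < ϵ.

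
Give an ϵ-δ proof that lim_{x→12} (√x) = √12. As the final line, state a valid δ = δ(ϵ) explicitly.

Fix ϵ > 0. We want δ > 0 such that 0 < |x − 12| < δ implies |√x − √12| < ϵ.
Rationalise: √x − √12 = (x − 12)/(√x + √12), so |√x − √12| = |x − 12|/(√x + √12).
Restrict δ ≤ 12 so that |x − 12| < 12 forces x > 0, and then √x + √12 > √12.
Hence |√x − √12| < |x − 12|/√12, which is < ϵ once |x − 12| < √12·ϵ.
Take δ = min(12, √12·ϵ). If 0 < |x − 12| < δ then x > 0 and |√x − √12| < |x − 12|/√12 < ϵ.

δ = min(12, √12·ϵ)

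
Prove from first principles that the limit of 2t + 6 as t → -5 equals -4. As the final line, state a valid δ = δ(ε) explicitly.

δ = ε/2

Fix ε > 0. We need δ > 0 so that 0 < |t + 5| < δ implies |(2t + 6) + 4| < ε.
|(2t + 6) + 4| = |2t + 10| = 2|t + 5|.
Thus it suffices that |t + 5| < ε/2.
Take δ = ε/2. If 0 < |t + 5| < δ then |(2t + 6) + 4| = 2|t + 5| < 2·(ε/2) = ε.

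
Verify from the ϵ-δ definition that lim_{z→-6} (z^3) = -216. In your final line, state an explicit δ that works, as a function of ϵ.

δ = min(2, ϵ/148)

Fix ϵ > 0. We seek δ > 0 with 0 < |z + 6| < δ ⇒ |z^3 + 216| < ϵ.
Factor: z^3 + 216 = (z + 6)(z^2 - 6z + 36), so |z^3 + 216| = |z + 6|·|z^2 - 6z + 36|.
Impose δ ≤ 2 so that |z| < 8; then |z^2 - 6z + 36| ≤ 148.
Hence |z^3 + 216| ≤ 148|z + 6|, which is < ϵ once |z + 6| < ϵ/148.
Take δ = min(2, ϵ/148). If 0 < |z + 6| < δ then both bounds hold and |z^3 + 216| ≤ 148|z + 6| < 148·(ϵ/148) = ϵ.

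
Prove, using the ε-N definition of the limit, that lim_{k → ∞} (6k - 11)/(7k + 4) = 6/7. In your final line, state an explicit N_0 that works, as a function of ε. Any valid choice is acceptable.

N_0 = (101/49)/ε

Fix ε > 0. For k ≥ 1, |(6k - 11)/(7k + 4) − (6/7)| = |-101|/(7(7k + 4)) = 101/(7(7k + 4)).
Since 7k + 4 ≥ 7k for k ≥ 1, this is ≤ 101/(7·7k) = (101/49)/k.
So |(6k - 11)/(7k + 4) − (6/7)| < ε whenever k > (101/49)/ε.
Take N_0 = (101/49)/ε. If k > N_0 then |(6k - 11)/(7k + 4) − (6/7)| ≤ (101/49)/k < ε.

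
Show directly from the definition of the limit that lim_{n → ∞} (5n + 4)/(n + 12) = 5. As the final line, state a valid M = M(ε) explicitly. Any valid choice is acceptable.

M = 56/ε

Suppose ε > 0. For n ≥ 1, |(5n + 4)/(n + 12) − 5| = |-56|/((n + 12)) = 56/((n + 12)).
Since n + 12 ≥ n for n ≥ 1, this is ≤ 56/(n) = 56/n.
So |(5n + 4)/(n + 12) − 5| < ε whenever n > 56/ε.
Take M = 56/ε. If n > M then |(5n + 4)/(n + 12) − 5| ≤ 56/n < ε.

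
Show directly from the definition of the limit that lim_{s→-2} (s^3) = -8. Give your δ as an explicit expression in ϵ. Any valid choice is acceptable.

Let ϵ > 0 be given. We seek δ > 0 with 0 < |s + 2| < δ ⇒ |s^3 + 8| < ϵ.
Factor: s^3 + 8 = (s + 2)(s^2 - 2s + 4), so |s^3 + 8| = |s + 2|·|s^2 - 2s + 4|.
Impose δ ≤ 1 so that |s| < 3; then |s^2 - 2s + 4| ≤ 19.
Hence |s^3 + 8| ≤ 19|s + 2|, which is < ϵ once |s + 2| < ϵ/19.
Take δ = min(1, ϵ/19). If 0 < |s + 2| < δ then both bounds hold and |s^3 + 8| ≤ 19|s + 2| < 19·(ϵ/19) = ϵ.

δ = min(1, ϵ/19)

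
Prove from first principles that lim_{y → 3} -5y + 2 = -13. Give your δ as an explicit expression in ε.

δ = ε/5

Fix ε > 0. We need δ > 0 so that 0 < |y − 3| < δ implies |(-5y + 2) + 13| < ε.
Since (-5y + 2) + 13 = -5(y − 3), we have |(-5y + 2) + 13| = 5|y − 3|.
So 5|y − 3| < ε exactly when |y − 3| < ε/5.
Take δ = ε/5. If 0 < |y − 3| < δ then |(-5y + 2) + 13| = 5|y − 3| < 5·(ε/5) = ε.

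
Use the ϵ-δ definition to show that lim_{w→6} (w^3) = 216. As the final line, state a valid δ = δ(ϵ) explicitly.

Fix ϵ > 0. We seek δ > 0 with 0 < |w − 6| < δ ⇒ |w^3 − 216| < ϵ.
Factor: w^3 − 216 = (w − 6)(w^2 + 6w + 36), so |w^3 − 216| = |w − 6|·|w^2 + 6w + 36|.
Impose δ ≤ 1 so that |w| < 7; then |w^2 + 6w + 36| ≤ 127.
Hence |w^3 − 216| ≤ 127|w − 6|, which is < ϵ once |w − 6| < ϵ/127.
Take δ = min(1, ϵ/127). If 0 < |w − 6| < δ then both bounds hold and |w^3 − 216| ≤ 127|w − 6| < 127·(ϵ/127) = ϵ.

δ = min(1, ϵ/127)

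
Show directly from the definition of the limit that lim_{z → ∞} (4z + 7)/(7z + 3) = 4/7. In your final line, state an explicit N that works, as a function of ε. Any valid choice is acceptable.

Suppose ε > 0. We seek N > 0 such that z > N implies |(4z + 7)/(7z + 3) − (4/7)| < ε.
(4z + 7)/(7z + 3) − (4/7) = (7(4z + 7) − 4(7z + 3)) / (7(7z + 3)) = 37/(7(7z + 3)).
For z > 0 we have 7z + 3 > 7z, so |(4z + 7)/(7z + 3) − (4/7)| = 37/(7(7z + 3)) < 37/(7·7z) = (37/49)/z.
Thus |(4z + 7)/(7z + 3) − (4/7)| < ε whenever z > (37/49)/ε.
Take N = (37/49)/ε. If z > N then |(4z + 7)/(7z + 3) − (4/7)| < (37/49)/z < ε.

N = (37/49)/ε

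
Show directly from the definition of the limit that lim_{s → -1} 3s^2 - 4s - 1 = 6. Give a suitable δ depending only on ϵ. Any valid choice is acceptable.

δ = min(2, ϵ/16)

Fix ϵ > 0. We want δ > 0 such that 0 < |s + 1| < δ implies |(3s^2 - 4s - 1) − 6| < ϵ.
(3s^2 - 4s - 1) − 6 = 3s^2 - 4s - 7 = (s + 1)(3s - 7).
So |(3s^2 - 4s - 1) − 6| = |s + 1|·|3s - 7|.
Assume first that |s + 1| < 2, so |s| < 3. Then |3s - 7| ≤ 3·3 + 7 = 16.
Hence |(3s^2 - 4s - 1) − 6| ≤ 16|s + 1| < ϵ provided |s + 1| < ϵ/16.
Choosing δ = min(2, ϵ/16) ensures both conditions, hence |(3s^2 - 4s - 1) − 6| < ϵ.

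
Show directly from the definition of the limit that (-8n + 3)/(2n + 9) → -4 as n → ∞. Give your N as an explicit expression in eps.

N = (39/2)/eps

Let eps > 0 be given. For n ≥ 1, |(-8n + 3)/(2n + 9) + 4| = |78|/(2(2n + 9)) = 78/(2(2n + 9)).
Since 2n + 9 ≥ 2n for n ≥ 1, this is ≤ 78/(2·2n) = (39/2)/n.
So |(-8n + 3)/(2n + 9) + 4| < eps whenever n > (39/2)/eps.
Take N = (39/2)/eps. If n > N then |(-8n + 3)/(2n + 9) + 4| ≤ (39/2)/n < eps.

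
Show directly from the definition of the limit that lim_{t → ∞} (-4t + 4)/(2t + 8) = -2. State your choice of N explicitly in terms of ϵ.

N = 10/ϵ

Let ϵ > 0 be given. We seek N > 0 such that t > N implies |(-4t + 4)/(2t + 8) + 2| < ϵ.
(-4t + 4)/(2t + 8) + 2 = (2(-4t + 4) − (-4)(2t + 8)) / (2(2t + 8)) = 40/(2(2t + 8)).
For t > 0 we have 2t + 8 > 2t, so |(-4t + 4)/(2t + 8) + 2| = 40/(2(2t + 8)) < 40/(2·2t) = 10/t.
Thus |(-4t + 4)/(2t + 8) + 2| < ϵ whenever t > 10/ϵ.
Take N = 10/ϵ. If t > N then |(-4t + 4)/(2t + 8) + 2| < 10/t < ϵ.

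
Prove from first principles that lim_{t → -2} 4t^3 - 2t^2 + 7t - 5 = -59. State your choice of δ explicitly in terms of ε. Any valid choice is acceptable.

Fix ε > 0. We want δ > 0 such that 0 < |t + 2| < δ implies |(4t^3 - 2t^2 + 7t - 5) + 59| < ε.
(4t^3 - 2t^2 + 7t - 5) + 59 = 4t^3 - 2t^2 + 7t + 54 = (t + 2)(4t^2 - 10t + 27).
So |(4t^3 - 2t^2 + 7t - 5) + 59| = |t + 2|·|4t^2 - 10t + 27|.
Require δ ≤ 1. Then |t + 2| < 1 gives |t| < 3, and by the triangle inequality |4t^2 - 10t + 27| ≤ 4·3^2 + 10·3 + 27 = 93.
Hence |(4t^3 - 2t^2 + 7t - 5) + 59| ≤ 93|t + 2| < ε provided |t + 2| < ε/93.
Take δ = min(1, ε/93). Then 0 < |t + 2| < δ gives both |t + 2| < 1 and |t + 2| < ε/93, so |(4t^3 - 2t^2 + 7t - 5) + 59| < ε.

δ = min(1, ε/93)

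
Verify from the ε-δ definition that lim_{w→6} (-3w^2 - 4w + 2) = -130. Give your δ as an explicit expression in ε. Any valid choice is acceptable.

δ = min(2, ε/46)

Let ε > 0 be given. We want δ > 0 such that 0 < |w − 6| < δ implies |(-3w^2 - 4w + 2) + 130| < ε.
(-3w^2 - 4w + 2) + 130 = -3w^2 - 4w + 132 = (w − 6)(-3w - 22).
So |(-3w^2 - 4w + 2) + 130| = |w − 6|·|-3w - 22|.
Assume first that |w − 6| < 2, so |w| < 8. Then |-3w - 22| ≤ 3·8 + 22 = 46.
Hence |(-3w^2 - 4w + 2) + 130| ≤ 46|w − 6| < ε provided |w − 6| < ε/46.
Choosing δ = min(2, ε/46) ensures both conditions, hence |(-3w^2 - 4w + 2) + 130| < ε.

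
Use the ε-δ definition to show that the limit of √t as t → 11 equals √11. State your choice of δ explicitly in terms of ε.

δ = min(11, √11·ε)

Let ε > 0 be given. We want δ > 0 such that 0 < |t − 11| < δ implies |√t − √11| < ε.
Rationalise: √t − √11 = (t − 11)/(√t + √11), so |√t − √11| = |t − 11|/(√t + √11).
Restrict δ ≤ 11 so that |t − 11| < 11 forces t > 0, and then √t + √11 > √11.
Hence |√t − √11| < |t − 11|/√11, which is < ε once |t − 11| < √11·ε.
Take δ = min(11, √11·ε). If 0 < |t − 11| < δ then t > 0 and |√t − √11| < |t − 11|/√11 < ε.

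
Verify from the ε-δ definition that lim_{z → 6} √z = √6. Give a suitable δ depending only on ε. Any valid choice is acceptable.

δ = min(6, √6·ε)

Suppose ε > 0. We want δ > 0 such that 0 < |z − 6| < δ implies |√z − √6| < ε.
Multiplying by the conjugate, |√z − √6| = |z − 6|/(√z + √6).
Restrict δ ≤ 6 so that |z − 6| < 6 forces z > 0, and then √z + √6 > √6.
Hence |√z − √6| < |z − 6|/√6, which is < ε once |z − 6| < √6·ε.
Take δ = min(6, √6·ε). If 0 < |z − 6| < δ then z > 0 and |√z − √6| < |z − 6|/√6 < ε.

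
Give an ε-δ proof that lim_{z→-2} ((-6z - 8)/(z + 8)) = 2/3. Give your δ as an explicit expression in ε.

δ = min(3, (9/20)ε)

Let ε > 0. We want δ > 0 with 0 < |z + 2| < δ ⇒ |(-6z - 8)/(z + 8) − (2/3)| < ε.
Combining over a common denominator, (-6z - 8)/(z + 8) − (2/3) = [(-6z - 8)·6 − 4·(z + 8)] / [6·(z + 8)] = -40(z + 2) / (6(z + 8)).
So |(-6z - 8)/(z + 8) − (2/3)| = 40|z + 2| / (6·|z + 8|).
Require δ ≤ 3, so |z + 8| ≥ |6| − |z + 2| > 6 − 3 = 3.
Hence |(-6z - 8)/(z + 8) − (2/3)| < 40|z + 2|/(6·3) = (20/9)|z + 2|, which is < ε once |z + 2| < (9/20)ε.
Take δ = min(3, (9/20)ε). Then 0 < |z + 2| < δ forces both bounds, so |(-6z - 8)/(z + 8) − (2/3)| < ε.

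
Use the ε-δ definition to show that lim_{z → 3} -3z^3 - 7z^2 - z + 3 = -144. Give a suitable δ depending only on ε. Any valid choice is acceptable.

Let ε > 0 be given. We want δ > 0 such that 0 < |z − 3| < δ implies |(-3z^3 - 7z^2 - z + 3) + 144| < ε.
(-3z^3 - 7z^2 - z + 3) + 144 = -3z^3 - 7z^2 - z + 147 = (z − 3)(-3z^2 - 16z - 49).
So |(-3z^3 - 7z^2 - z + 3) + 144| = |z − 3|·|-3z^2 - 16z - 49|.
Require δ ≤ 1. Then |z − 3| < 1 gives |z| < 4, and by the triangle inequality |-3z^2 - 16z - 49| ≤ 3·4^2 + 16·4 + 49 = 161.
Hence |(-3z^3 - 7z^2 - z + 3) + 144| ≤ 161|z − 3| < ε provided |z − 3| < ε/161.
Take δ = min(1, ε/161). Then 0 < |z − 3| < δ gives both |z − 3| < 1 and |z − 3| < ε/161, so |(-3z^3 - 7z^2 - z + 3) + 144| < ε.

δ = min(1, ε/161)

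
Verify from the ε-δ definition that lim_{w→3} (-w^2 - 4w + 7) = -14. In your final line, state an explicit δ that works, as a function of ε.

δ = min(1, ε/11)

Fix ε > 0. We want δ > 0 such that 0 < |w − 3| < δ implies |(-w^2 - 4w + 7) + 14| < ε.
(-w^2 - 4w + 7) + 14 = -w^2 - 4w + 21 = (w − 3)(-w - 7).
So |(-w^2 - 4w + 7) + 14| = |w − 3|·|-w - 7|.
Assume first that |w − 3| < 1, so |w| < 4. Then |-w - 7| ≤ 4 + 7 = 11.
Hence |(-w^2 - 4w + 7) + 14| ≤ 11|w − 3| < ε provided |w − 3| < ε/11.
Take δ = min(1, ε/11). Then 0 < |w − 3| < δ gives both |w − 3| < 1 and |w − 3| < ε/11, so |(-w^2 - 4w + 7) + 14| < ε.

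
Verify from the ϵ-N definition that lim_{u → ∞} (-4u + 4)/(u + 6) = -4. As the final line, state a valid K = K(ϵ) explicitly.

K = 28/ϵ

Let ϵ > 0 be given. We seek K > 0 such that u > K implies |(-4u + 4)/(u + 6) + 4| < ϵ.
(-4u + 4)/(u + 6) + 4 = ((-4u + 4) − (-4)(u + 6)) / ((u + 6)) = 28/((u + 6)).
For u > 0 we have u + 6 > u, so |(-4u + 4)/(u + 6) + 4| = 28/((u + 6)) < 28/(u) = 28/u.
Thus |(-4u + 4)/(u + 6) + 4| < ϵ whenever u > 28/ϵ.
Take K = 28/ϵ. If u > K then |(-4u + 4)/(u + 6) + 4| < 28/u < ϵ.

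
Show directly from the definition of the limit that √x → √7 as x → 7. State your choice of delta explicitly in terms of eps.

Let eps > 0. We want delta > 0 such that 0 < |x − 7| < delta implies |√x − √7| < eps.
Rationalise: √x − √7 = (x − 7)/(√x + √7), so |√x − √7| = |x − 7|/(√x + √7).
Restrict delta ≤ 7 so that |x − 7| < 7 forces x > 0, and then √x + √7 > √7.
Hence |√x − √7| < |x − 7|/√7, which is < eps once |x − 7| < √7·eps.
Take delta = min(7, √7·eps). If 0 < |x − 7| < delta then x > 0 and |√x − √7| < |x − 7|/√7 < eps.

delta = min(7, √7·eps)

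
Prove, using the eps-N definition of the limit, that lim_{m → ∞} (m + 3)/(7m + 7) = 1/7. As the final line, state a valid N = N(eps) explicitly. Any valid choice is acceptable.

N = (2/7)/eps

Let eps > 0 be given. For m ≥ 1, |(m + 3)/(7m + 7) − (1/7)| = |14|/(7(7m + 7)) = 14/(7(7m + 7)).
Since 7m + 7 ≥ 7m for m ≥ 1, this is ≤ 14/(7·7m) = (2/7)/m.
So |(m + 3)/(7m + 7) − (1/7)| < eps whenever m > (2/7)/eps.
Take N = (2/7)/eps. If m > N then |(m + 3)/(7m + 7) − (1/7)| ≤ (2/7)/m < eps.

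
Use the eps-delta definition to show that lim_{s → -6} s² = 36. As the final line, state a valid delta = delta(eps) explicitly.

delta = min(1, eps/13)

Fix eps > 0. We seek delta > 0 with 0 < |s + 6| < delta ⇒ |s² − 36| < eps.
Factor: s² − 36 = (s + 6)(s - 6), so |s² − 36| = |s + 6|·|s - 6|.
Restrict delta ≤ 1. Then |s + 6| < 1 gives |s| < 7, so by the triangle inequality |s - 6| ≤ 7 + 6 = 13.
Hence |s² − 36| ≤ 13|s + 6|, which is < eps once |s + 6| < eps/13.
Take delta = min(1, eps/13). If 0 < |s + 6| < delta then both bounds hold and |s² − 36| ≤ 13|s + 6| < 13·(eps/13) = eps.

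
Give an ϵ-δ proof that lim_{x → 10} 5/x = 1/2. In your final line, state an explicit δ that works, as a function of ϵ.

Let ϵ > 0 be given. We seek δ > 0 such that 0 < |x − 10| < δ implies |5/x − (1/2)| < ϵ.
|5/x − (1/2)| = 5·|10 − x|/(10·|x|) = 5|x − 10|/(10|x|).
Restrict δ ≤ 5. Then |x − 10| < 5 gives |x| > 5, so 10|x| > 50.
Then |5/x − (1/2)| < 5|x − 10|/50, which is < ϵ when |x − 10| < 10ϵ.
Take δ = min(5, 10ϵ). Then 0 < |x − 10| < δ gives both |x − 10| < 5 and |x − 10| < 10ϵ, so |5/x − (1/2)| < ϵ.

δ = min(5, 10ϵ)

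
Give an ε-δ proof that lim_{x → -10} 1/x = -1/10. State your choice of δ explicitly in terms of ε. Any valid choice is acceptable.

Suppose ε > 0. We seek δ > 0 such that 0 < |x + 10| < δ implies |1/x + 1/10| < ε.
|1/x + 1/10| = |-10 − x|/(10·|x|) = |x + 10|/(10|x|).
Require δ ≤ 5 so that |x| > 10 − 5 = 5, hence 10|x| > 50.
Then |1/x + 1/10| < |x + 10|/50, which is < ε when |x + 10| < 50ε.
Take δ = min(5, 50ε). Then 0 < |x + 10| < δ gives both |x + 10| < 5 and |x + 10| < 50ε, so |1/x + 1/10| < ε.

δ = min(5, 50ε)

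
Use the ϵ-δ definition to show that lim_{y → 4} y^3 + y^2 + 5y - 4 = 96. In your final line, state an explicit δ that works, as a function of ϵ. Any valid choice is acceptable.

δ = min(2, ϵ/91)

Let ϵ > 0. We want δ > 0 such that 0 < |y − 4| < δ implies |(y^3 + y^2 + 5y - 4) − 96| < ϵ.
(y^3 + y^2 + 5y - 4) − 96 = y^3 + y^2 + 5y - 100 = (y − 4)(y^2 + 5y + 25).
So |(y^3 + y^2 + 5y - 4) − 96| = |y − 4|·|y^2 + 5y + 25|.
Assume first that |y − 4| < 2, so |y| < 6. Then |y^2 + 5y + 25| ≤ 6^2 + 5·6 + 25 = 91.
Hence |(y^3 + y^2 + 5y - 4) − 96| ≤ 91|y − 4| < ϵ provided |y − 4| < ϵ/91.
Take δ = min(2, ϵ/91). Then 0 < |y − 4| < δ gives both |y − 4| < 2 and |y − 4| < ϵ/91, so |(y^3 + y^2 + 5y - 4) − 96| < ϵ.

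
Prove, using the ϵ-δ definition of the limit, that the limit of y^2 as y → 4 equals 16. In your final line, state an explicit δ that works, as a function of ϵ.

Fix ϵ > 0. We seek δ > 0 with 0 < |y − 4| < δ ⇒ |y^2 − 16| < ϵ.
Factor: y^2 − 16 = (y − 4)(y + 4), so |y^2 − 16| = |y − 4|·|y + 4|.
Impose δ ≤ 1 so that |y| < 5; then |y + 4| ≤ 9.
Hence |y^2 − 16| ≤ 9|y − 4|, which is < ϵ once |y − 4| < ϵ/9.
Take δ = min(1, ϵ/9). If 0 < |y − 4| < δ then both bounds hold and |y^2 − 16| ≤ 9|y − 4| < 9·(ϵ/9) = ϵ.

δ = min(1, ϵ/9)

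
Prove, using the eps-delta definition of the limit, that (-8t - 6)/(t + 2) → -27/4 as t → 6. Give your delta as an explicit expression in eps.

delta = min(4, (16/5)eps)

Let eps > 0 be given. We want delta > 0 with 0 < |t − 6| < delta ⇒ |(-8t - 6)/(t + 2) + 27/4| < eps.
Combining over a common denominator, (-8t - 6)/(t + 2) + 27/4 = [(-8t - 6)·8 − (-54)·(t + 2)] / [8·(t + 2)] = -10(t − 6) / (8(t + 2)).
So |(-8t - 6)/(t + 2) + 27/4| = 10|t − 6| / (8·|t + 2|).
Restrict delta ≤ 4. Then |t − 6| < 4 gives |t + 2| = |(t − 6) + 8| ≥ 8 − 4 = 4.
Hence |(-8t - 6)/(t + 2) + 27/4| < 10|t − 6|/(8·4) = (5/16)|t − 6|, which is < eps once |t − 6| < (16/5)eps.
Take delta = min(4, (16/5)eps). Then 0 < |t − 6| < delta forces both bounds, so |(-8t - 6)/(t + 2) + 27/4| < eps.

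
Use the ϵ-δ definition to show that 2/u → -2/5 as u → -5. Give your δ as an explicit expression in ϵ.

Let ϵ > 0. We seek δ > 0 such that 0 < |u + 5| < δ implies |2/u + 2/5| < ϵ.
|2/u + 2/5| = 2·|-5 − u|/(5·|u|) = 2|u + 5|/(5|u|).
Require δ ≤ 5/2 so that |u| > 5 − 5/2 = 5/2, hence 5|u| > 25/2.
Then |2/u + 2/5| < 2|u + 5|/(25/2), which is < ϵ when |u + 5| < (25/4)ϵ.
Take δ = min(5/2, (25/4)ϵ). Then 0 < |u + 5| < δ gives both |u + 5| < 5/2 and |u + 5| < (25/4)ϵ, so |2/u + 2/5| < ϵ.

δ = min(5/2, (25/4)ϵ)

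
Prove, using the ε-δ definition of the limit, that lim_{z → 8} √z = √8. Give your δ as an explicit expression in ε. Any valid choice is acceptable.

Fix ε > 0. We want δ > 0 such that 0 < |z − 8| < δ implies |√z − √8| < ε.
Multiplying by the conjugate, |√z − √8| = |z − 8|/(√z + √8).
Restrict δ ≤ 8 so that |z − 8| < 8 forces z > 0, and then √z + √8 > √8.
Hence |√z − √8| < |z − 8|/√8, which is < ε once |z − 8| < √8·ε.
Take δ = min(8, √8·ε). If 0 < |z − 8| < δ then z > 0 and |√z − √8| < |z − 8|/√8 < ε.

δ = min(8, √8·ε)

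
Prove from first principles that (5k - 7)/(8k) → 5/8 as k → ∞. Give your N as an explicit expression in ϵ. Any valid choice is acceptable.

N = (7/8)/ϵ

Let ϵ > 0. For k ≥ 1, |(5k - 7)/(8k) − (5/8)| = |-56|/(8(8k)) = 56/(8(8k)).
Since 8k ≥ 8k for k ≥ 1, this is ≤ 56/(8·8k) = (7/8)/k.
So |(5k - 7)/(8k) − (5/8)| < ϵ whenever k > (7/8)/ϵ.
Take N = (7/8)/ϵ. If k > N then |(5k - 7)/(8k) − (5/8)| ≤ (7/8)/k < ϵ.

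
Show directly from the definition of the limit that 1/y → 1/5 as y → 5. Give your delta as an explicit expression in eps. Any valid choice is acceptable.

Fix eps > 0. We seek delta > 0 such that 0 < |y − 5| < delta implies |1/y − (1/5)| < eps.
|1/y − (1/5)| = |5 − y|/(5·|y|) = |y − 5|/(5|y|).
Restrict delta ≤ 5/2. Then |y − 5| < 5/2 gives |y| > 5/2, so 5|y| > 25/2.
Then |1/y − (1/5)| < |y − 5|/(25/2), which is < eps when |y − 5| < (25/2)eps.
Take delta = min(5/2, (25/2)eps). Then 0 < |y − 5| < delta gives both |y − 5| < 5/2 and |y − 5| < (25/2)eps, so |1/y − (1/5)| < eps.

delta = min(5/2, (25/2)eps)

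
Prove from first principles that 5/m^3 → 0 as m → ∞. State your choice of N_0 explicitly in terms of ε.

N_0 = (5/ε)^{1/3}

Suppose ε > 0. For m ≥ 1, |5/m^3 − 0| = 5/m^3.
5/m^3 < ε ⇔ m^3 > 5/ε ⇔ m > (5/ε)^{1/3}.
Take N_0 = (5/ε)^{1/3}. Then m > N_0 implies 5/m^3 < ε.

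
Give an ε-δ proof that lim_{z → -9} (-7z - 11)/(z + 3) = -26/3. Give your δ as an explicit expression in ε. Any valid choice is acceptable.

δ = min(3, (9/5)ε)

Let ε > 0 be given. We want δ > 0 with 0 < |z + 9| < δ ⇒ |(-7z - 11)/(z + 3) + 26/3| < ε.
Combining over a common denominator, (-7z - 11)/(z + 3) + 26/3 = [(-7z - 11)·(-6) − 52·(z + 3)] / [(-6)·(z + 3)] = -10(z + 9) / ((-6)(z + 3)).
So |(-7z - 11)/(z + 3) + 26/3| = 10|z + 9| / (6·|z + 3|).
Restrict δ ≤ 3. Then |z + 9| < 3 gives |z + 3| = |(z + 9) + (-6)| ≥ 6 − 3 = 3.
Hence |(-7z - 11)/(z + 3) + 26/3| < 10|z + 9|/(6·3) = (5/9)|z + 9|, which is < ε once |z + 9| < (9/5)ε.
Take δ = min(3, (9/5)ε). Then 0 < |z + 9| < δ forces both bounds, so |(-7z - 11)/(z + 3) + 26/3| < ε.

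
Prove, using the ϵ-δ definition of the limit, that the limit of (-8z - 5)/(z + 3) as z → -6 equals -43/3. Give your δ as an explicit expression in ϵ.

δ = min(3/2, (9/38)ϵ)

Fix ϵ > 0. We want δ > 0 with 0 < |z + 6| < δ ⇒ |(-8z - 5)/(z + 3) + 43/3| < ϵ.
Combining over a common denominator, (-8z - 5)/(z + 3) + 43/3 = [(-8z - 5)·(-3) − 43·(z + 3)] / [(-3)·(z + 3)] = -19(z + 6) / ((-3)(z + 3)).
So |(-8z - 5)/(z + 3) + 43/3| = 19|z + 6| / (3·|z + 3|).
Require δ ≤ 3/2, so |z + 3| ≥ |-3| − |z + 6| > 3 − 3/2 = 3/2.
Hence |(-8z - 5)/(z + 3) + 43/3| < 19|z + 6|/(3·(3/2)) = (38/9)|z + 6|, which is < ϵ once |z + 6| < (9/38)ϵ.
Take δ = min(3/2, (9/38)ϵ). Then 0 < |z + 6| < δ forces both bounds, so |(-8z - 5)/(z + 3) + 43/3| < ϵ.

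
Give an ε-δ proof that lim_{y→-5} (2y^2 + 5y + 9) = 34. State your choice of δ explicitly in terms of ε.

δ = min(1, ε/17)

Let ε > 0 be given. We want δ > 0 such that 0 < |y + 5| < δ implies |(2y^2 + 5y + 9) − 34| < ε.
(2y^2 + 5y + 9) − 34 = 2y^2 + 5y - 25 = (y + 5)(2y - 5).
So |(2y^2 + 5y + 9) − 34| = |y + 5|·|2y - 5|.
Require δ ≤ 1. Then |y + 5| < 1 gives |y| < 6, and by the triangle inequality |2y - 5| ≤ 2·6 + 5 = 17.
Hence |(2y^2 + 5y + 9) − 34| ≤ 17|y + 5| < ε provided |y + 5| < ε/17.
Take δ = min(1, ε/17). Then 0 < |y + 5| < δ gives both |y + 5| < 1 and |y + 5| < ε/17, so |(2y^2 + 5y + 9) − 34| < ε.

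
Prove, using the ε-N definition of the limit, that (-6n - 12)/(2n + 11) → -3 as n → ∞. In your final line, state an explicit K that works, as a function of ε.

K = (21/2)/ε

Let ε > 0 be given. For n ≥ 1, |(-6n - 12)/(2n + 11) + 3| = |42|/(2(2n + 11)) = 42/(2(2n + 11)).
Since 2n + 11 ≥ 2n for n ≥ 1, this is ≤ 42/(2·2n) = (21/2)/n.
So |(-6n - 12)/(2n + 11) + 3| < ε whenever n > (21/2)/ε.
Take K = (21/2)/ε. If n > K then |(-6n - 12)/(2n + 11) + 3| ≤ (21/2)/n < ε.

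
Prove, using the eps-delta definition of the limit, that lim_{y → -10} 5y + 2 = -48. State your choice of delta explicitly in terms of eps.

delta = eps/5

Fix eps > 0. We need delta > 0 so that 0 < |y + 10| < delta implies |(5y + 2) + 48| < eps.
|(5y + 2) + 48| = |5y + 50| = 5|y + 10|.
Thus it suffices that |y + 10| < eps/5.
Choosing delta = eps/5 gives |(5y + 2) + 48| = 5|y + 10| < eps whenever |y + 10| < delta.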